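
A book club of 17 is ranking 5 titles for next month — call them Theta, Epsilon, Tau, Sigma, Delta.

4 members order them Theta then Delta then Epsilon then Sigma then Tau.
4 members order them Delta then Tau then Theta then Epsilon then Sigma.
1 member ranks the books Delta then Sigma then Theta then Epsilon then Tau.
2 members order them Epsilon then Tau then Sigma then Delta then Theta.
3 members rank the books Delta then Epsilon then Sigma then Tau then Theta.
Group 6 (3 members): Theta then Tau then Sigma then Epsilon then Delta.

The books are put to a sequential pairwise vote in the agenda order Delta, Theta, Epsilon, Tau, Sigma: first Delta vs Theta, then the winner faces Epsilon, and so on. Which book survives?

Delta

Round 1: Delta vs Theta — 10–7, Delta advances.
Round 2: Delta vs Epsilon — 12–5, Delta advances.
Round 3: Delta vs Tau — 12–5, Delta advances.
Round 4: Delta vs Sigma — 12–5, Delta advances.
Delta survives the agenda.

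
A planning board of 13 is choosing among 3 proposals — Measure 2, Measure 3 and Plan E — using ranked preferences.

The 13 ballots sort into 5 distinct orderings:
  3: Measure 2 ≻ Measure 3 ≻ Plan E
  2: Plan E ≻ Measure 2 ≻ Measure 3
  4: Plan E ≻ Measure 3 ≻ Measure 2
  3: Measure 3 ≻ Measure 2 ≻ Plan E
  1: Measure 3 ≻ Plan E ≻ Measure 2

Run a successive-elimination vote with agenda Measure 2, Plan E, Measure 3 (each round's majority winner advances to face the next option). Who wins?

Round 1: Measure 2 vs Plan E — 6–7, Plan E advances.
Round 2: Plan E vs Measure 3 — 6–7, Measure 3 advances.
Measure 3 survives the agenda.

Measure 3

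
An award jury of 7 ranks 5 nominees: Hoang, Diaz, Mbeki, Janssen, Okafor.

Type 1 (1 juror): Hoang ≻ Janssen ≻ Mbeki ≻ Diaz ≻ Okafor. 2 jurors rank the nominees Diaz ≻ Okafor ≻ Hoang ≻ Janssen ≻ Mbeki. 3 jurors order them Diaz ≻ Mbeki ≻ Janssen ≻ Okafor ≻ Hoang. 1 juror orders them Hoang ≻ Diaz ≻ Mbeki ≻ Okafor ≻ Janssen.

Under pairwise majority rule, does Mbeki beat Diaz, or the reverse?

Ballots ranking Mbeki above Diaz: 1.
Ballots ranking Diaz above Mbeki: 7 − 1 = 6.
Diaz wins the head-to-head 6–1.

Diaz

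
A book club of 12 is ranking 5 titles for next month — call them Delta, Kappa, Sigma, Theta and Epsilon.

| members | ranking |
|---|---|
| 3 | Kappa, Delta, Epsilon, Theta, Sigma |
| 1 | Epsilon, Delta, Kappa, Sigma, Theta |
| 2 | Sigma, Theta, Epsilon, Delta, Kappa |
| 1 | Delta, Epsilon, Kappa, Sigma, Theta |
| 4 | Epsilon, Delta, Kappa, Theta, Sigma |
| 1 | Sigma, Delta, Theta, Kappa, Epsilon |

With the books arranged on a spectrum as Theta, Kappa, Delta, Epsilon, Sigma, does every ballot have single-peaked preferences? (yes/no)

Axis positions: Theta=1, Kappa=2, Delta=3, Epsilon=4, Sigma=5.
Ballot type 1 (peak Kappa at position 2): ranking walks positions 2-3-4-1-5, expanding outward from the peak — single-peaked.
Ballot type 2 (peak Epsilon at position 4): ranking walks positions 4-3-2-5-1, expanding outward from the peak — single-peaked.
Ballot type 3: ranking walks positions 5-1-4-3-2; Theta is ranked above Epsilon even though Epsilon lies between Theta and the peak Sigma on the axis — preferences dip and rise again. Not single-peaked.
Ballot type 4 (peak Delta at position 3): ranking walks positions 3-4-2-5-1, expanding outward from the peak — single-peaked.
Ballot type 5 (peak Epsilon at position 4): ranking walks positions 4-3-2-1-5, expanding outward from the peak — single-peaked.
Ballot type 6: ranking walks positions 5-3-1-2-4; Delta is ranked above Epsilon even though Epsilon lies between Delta and the peak Sigma on the axis — preferences dip and rise again. Not single-peaked.
Ballot type 3 violates single-peakedness, so the profile is not single-peaked on this axis.

no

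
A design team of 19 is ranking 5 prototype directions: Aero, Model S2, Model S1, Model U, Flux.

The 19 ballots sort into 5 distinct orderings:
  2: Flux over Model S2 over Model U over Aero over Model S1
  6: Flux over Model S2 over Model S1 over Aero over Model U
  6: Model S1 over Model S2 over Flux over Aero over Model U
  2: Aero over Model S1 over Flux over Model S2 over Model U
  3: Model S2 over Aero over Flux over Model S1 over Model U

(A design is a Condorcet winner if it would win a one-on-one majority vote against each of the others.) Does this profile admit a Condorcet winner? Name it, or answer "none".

Pairwise majorities:
Aero vs Model S2: 2 for Aero, 17 for Model S2 — Model S2 by 17–2.
Aero vs Model S1: 2+2+3 = 7 for Aero, 12 for Model S1 — Model S1 by 12–7.
Aero vs Model U: 6+6+2+3 = 17 for Aero, 2 for Model U — Aero by 17–2.
Aero vs Flux: 5 to 14, Flux.
Model S2 vs Model S1: 2+6+3 = 11 for Model S2, 8 for Model S1 — Model S2 by 11–8.
Model S2 vs Model U: 19 to 0, Model S2.
Model S2 vs Flux: 9 to 10, Flux.
Model S1 vs Model U: Model S1 is ranked higher on 6+6+2+3 = 17 ballots, Model U on 2. Model S1 wins 17–2.
Model S1 vs Flux: Model S1 preferred on 6+2 = 8 ballots; Flux wins 11–8.
Model U vs Flux: Model U is ranked higher on 0 ballots, Flux on 19. Flux wins 19–0.
Flux wins every pairwise contest, so Flux is the Condorcet winner.

Flux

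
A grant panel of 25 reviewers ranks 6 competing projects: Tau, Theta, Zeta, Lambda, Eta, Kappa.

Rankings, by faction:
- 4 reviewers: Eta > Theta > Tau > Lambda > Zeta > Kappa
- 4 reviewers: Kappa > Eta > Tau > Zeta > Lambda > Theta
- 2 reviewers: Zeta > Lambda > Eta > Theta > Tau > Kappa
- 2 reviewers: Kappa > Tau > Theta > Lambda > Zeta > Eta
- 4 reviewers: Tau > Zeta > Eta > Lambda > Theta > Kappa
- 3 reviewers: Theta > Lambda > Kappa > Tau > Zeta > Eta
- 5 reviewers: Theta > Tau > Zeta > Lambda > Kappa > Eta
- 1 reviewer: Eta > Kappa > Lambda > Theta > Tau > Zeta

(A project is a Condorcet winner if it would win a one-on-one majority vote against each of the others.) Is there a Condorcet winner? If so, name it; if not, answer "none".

Head-to-head results (25 reviewers):
Tau vs Theta: 4+2+4 = 10 for Tau, 15 for Theta — Theta by 15–10.
Tau vs Zeta: Tau is ranked higher on 23 ballots, Zeta on 2. Tau wins 23–2.
Tau vs Lambda: Tau wins 19–6.
Tau vs Eta: Tau is ranked higher on 2+4+3+5 = 14 ballots, Eta on 11. Tau wins 14–11.
Tau vs Kappa: Tau, 15–10.
Theta–Zeta: Theta 15–10.
Theta vs Lambda: Theta is ranked higher on 4+2+3+5 = 14 ballots, Lambda on 11. Theta wins 14–11.
Theta vs Eta: Theta preferred on 2+3+5 = 10 ballots; Eta wins 15–10.
Theta–Kappa: Theta 18–7.
Zeta vs Lambda: Zeta, 15–10.
Zeta vs Eta: Zeta preferred on 2+2+4+3+5 = 16 ballots; Zeta wins 16–9.
Zeta vs Kappa: Zeta is ranked higher on 4+2+4+5 = 15 ballots, Kappa on 10. Zeta wins 15–10.
Lambda vs Eta: Lambda is ranked higher on 2+2+3+5 = 12 ballots, Eta on 13. Eta wins 13–12.
Lambda vs Kappa: Lambda preferred on 4+2+4+3+5 = 18 ballots; Lambda wins 18–7.
Eta vs Kappa: 4+2+4+1 = 11 for Eta, 14 for Kappa — Kappa by 14–11.
Every project loses at least once (Tau loses to Theta; Theta loses to Eta; Zeta loses to Tau; Lambda loses to Tau; Eta loses to Tau; Kappa loses to Tau). The majority relation contains the cycle Tau > Eta > Theta > Tau, so there is no Condorcet winner.

none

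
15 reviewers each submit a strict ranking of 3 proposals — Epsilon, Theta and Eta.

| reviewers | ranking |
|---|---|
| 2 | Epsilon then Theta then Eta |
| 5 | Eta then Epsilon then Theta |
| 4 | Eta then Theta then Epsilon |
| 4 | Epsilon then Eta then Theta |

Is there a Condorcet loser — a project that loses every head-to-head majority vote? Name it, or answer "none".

Pairwise majorities:
Epsilon vs Theta: Epsilon is ranked higher on 2+5+4 = 11 ballots, Theta on 4. Epsilon wins 11–4.
Epsilon vs Eta: Eta, 9–6.
Theta vs Eta: 2 for Theta, 13 for Eta — Eta by 13–2.
Theta loses to every other project — it is the Condorcet loser.

Theta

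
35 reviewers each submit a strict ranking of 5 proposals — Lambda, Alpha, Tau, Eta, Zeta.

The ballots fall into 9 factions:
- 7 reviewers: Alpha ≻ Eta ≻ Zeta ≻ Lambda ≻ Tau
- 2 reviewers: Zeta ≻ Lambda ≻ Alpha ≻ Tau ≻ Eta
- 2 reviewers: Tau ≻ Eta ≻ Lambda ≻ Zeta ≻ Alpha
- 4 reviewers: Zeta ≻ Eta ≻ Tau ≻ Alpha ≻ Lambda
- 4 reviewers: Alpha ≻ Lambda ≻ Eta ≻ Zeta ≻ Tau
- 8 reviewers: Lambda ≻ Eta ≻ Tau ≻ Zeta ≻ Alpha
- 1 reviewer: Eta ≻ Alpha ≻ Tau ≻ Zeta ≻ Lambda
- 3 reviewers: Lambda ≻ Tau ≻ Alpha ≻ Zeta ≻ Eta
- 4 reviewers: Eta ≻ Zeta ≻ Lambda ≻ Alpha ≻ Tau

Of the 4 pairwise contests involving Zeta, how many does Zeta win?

3

Zeta against each rival (35 reviewers):
Zeta vs Lambda: Zeta wins 18–17.
Zeta vs Alpha: Zeta, 20–15.
Zeta vs Tau: Zeta wins 21–14.
Zeta vs Eta: Eta, 26–9.
Zeta beats Lambda, Alpha, Tau; loses to Eta — 3 pairwise wins.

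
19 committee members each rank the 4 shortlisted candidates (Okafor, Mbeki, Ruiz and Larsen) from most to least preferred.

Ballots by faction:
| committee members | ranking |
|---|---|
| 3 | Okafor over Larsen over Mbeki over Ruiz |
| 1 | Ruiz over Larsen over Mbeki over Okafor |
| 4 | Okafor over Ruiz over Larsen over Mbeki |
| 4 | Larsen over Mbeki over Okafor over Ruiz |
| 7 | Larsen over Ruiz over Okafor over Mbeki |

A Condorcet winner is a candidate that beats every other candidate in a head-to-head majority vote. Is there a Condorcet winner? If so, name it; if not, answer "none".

Larsen

Check each pair by majority over 19 ballots:
Okafor vs Mbeki: Okafor is ranked higher on 3+4+7 = 14 ballots, Mbeki on 5. Okafor wins 14–5.
Okafor vs Ruiz: 3+4+4 = 11 for Okafor, 8 for Ruiz — Okafor by 11–8.
Okafor vs Larsen: Okafor preferred on 3+4 = 7 ballots; Larsen wins 12–7.
Mbeki vs Ruiz: 3+4 = 7 for Mbeki, 12 for Ruiz — Ruiz by 12–7.
Mbeki vs Larsen: 0 to 19, Larsen.
Ruiz vs Larsen: 1+4 = 5 for Ruiz, 14 for Larsen — Larsen by 14–5.
Larsen beats each of Okafor, Mbeki, Ruiz — Larsen is the Condorcet winner.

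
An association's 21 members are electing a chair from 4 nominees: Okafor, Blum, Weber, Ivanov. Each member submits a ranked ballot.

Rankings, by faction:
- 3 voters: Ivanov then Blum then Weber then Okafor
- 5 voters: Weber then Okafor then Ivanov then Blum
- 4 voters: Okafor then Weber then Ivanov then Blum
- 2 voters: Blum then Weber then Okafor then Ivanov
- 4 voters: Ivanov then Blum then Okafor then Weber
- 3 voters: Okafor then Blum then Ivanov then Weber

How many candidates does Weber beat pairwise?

1

Weber against each rival (21 voters):
Weber vs Okafor: 10 to 11, Okafor.
Weber vs Blum: Weber preferred on 5+4 = 9 ballots; Blum wins 12–9.
Weber vs Ivanov: 5+4+2 = 11 for Weber, 10 for Ivanov — Weber by 11–10.
Weber beats Ivanov; loses to Okafor, Blum — 1 pairwise win.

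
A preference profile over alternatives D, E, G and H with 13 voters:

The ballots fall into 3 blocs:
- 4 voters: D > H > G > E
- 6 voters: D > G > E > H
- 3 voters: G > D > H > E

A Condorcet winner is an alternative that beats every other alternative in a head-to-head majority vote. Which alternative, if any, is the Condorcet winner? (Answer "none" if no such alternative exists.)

D

Check each pair by majority over 13 ballots:
D vs E: D is ranked higher on 4+6+3 = 13 ballots, E on 0. D wins 13–0.
D vs G: 10 to 3, D.
D vs H: 13 to 0, D.
E vs G: E preferred on 0 ballots; G wins 13–0.
E vs H: 6 for E, 7 for H — H by 7–6.
G vs H: G preferred on 6+3 = 9 ballots; G wins 9–4.
D defeats every rival head-to-head and is the Condorcet winner.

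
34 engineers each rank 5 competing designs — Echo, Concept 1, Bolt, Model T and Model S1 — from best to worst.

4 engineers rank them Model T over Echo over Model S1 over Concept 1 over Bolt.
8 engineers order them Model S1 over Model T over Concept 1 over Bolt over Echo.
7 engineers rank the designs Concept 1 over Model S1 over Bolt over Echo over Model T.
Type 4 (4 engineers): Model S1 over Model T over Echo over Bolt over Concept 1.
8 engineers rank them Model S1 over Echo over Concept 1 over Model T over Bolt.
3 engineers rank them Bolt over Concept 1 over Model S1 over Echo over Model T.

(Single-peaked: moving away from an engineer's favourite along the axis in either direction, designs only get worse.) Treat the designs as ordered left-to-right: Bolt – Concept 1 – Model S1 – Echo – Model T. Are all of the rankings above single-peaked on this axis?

Axis positions: Bolt=1, Concept 1=2, Model S1=3, Echo=4, Model T=5.
Type 1 (peak Model T at position 5): ranking walks positions 5-4-3-2-1, expanding outward from the peak — single-peaked.
Type 2: ranking walks positions 3-5-2-1-4; Model T is ranked above Echo even though Echo lies between Model T and the peak Model S1 on the axis — preferences dip and rise again. Not single-peaked.
Type 3 (peak Concept 1 at position 2): ranking walks positions 2-3-1-4-5, expanding outward from the peak — single-peaked.
Type 4: ranking walks positions 3-5-4-1-2; Model T is ranked above Echo even though Echo lies between Model T and the peak Model S1 on the axis — preferences dip and rise again. Not single-peaked.
Type 5 (peak Model S1 at position 3): ranking walks positions 3-4-2-5-1, expanding outward from the peak — single-peaked.
Type 6 (peak Bolt at position 1): ranking walks positions 1-2-3-4-5, expanding outward from the peak — single-peaked.
Type 2 violates single-peakedness, so the profile is not single-peaked on this axis.

no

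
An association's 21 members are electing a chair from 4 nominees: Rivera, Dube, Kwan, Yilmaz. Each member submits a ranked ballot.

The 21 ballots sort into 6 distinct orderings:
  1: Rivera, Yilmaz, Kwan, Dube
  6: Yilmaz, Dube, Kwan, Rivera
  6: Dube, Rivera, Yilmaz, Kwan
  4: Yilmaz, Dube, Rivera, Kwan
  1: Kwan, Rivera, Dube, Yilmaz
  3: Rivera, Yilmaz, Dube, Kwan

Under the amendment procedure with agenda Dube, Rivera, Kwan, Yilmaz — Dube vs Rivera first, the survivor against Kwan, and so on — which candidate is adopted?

Round 1: Dube vs Rivera — 16–5, Dube advances.
Round 2: Dube vs Kwan — 19–2, Dube advances.
Round 3: Dube vs Yilmaz — 7–14, Yilmaz advances.
Yilmaz survives the agenda.

Yilmaz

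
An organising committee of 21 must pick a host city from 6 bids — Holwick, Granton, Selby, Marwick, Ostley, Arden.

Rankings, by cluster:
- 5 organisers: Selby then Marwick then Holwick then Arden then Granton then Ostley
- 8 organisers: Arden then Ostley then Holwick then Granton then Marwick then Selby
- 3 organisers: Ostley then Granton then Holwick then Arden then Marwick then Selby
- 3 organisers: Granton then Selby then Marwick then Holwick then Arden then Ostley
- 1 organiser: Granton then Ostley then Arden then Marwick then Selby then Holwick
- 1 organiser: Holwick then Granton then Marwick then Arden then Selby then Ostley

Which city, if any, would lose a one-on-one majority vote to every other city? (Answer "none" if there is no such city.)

Head-to-head results (21 organisers):
Holwick vs Granton: 5+8+1 = 14 for Holwick, 7 for Granton — Holwick by 14–7.
Holwick vs Selby: Holwick preferred on 8+3+1 = 12 ballots; Holwick wins 12–9.
Holwick vs Marwick: 12 to 9, Holwick.
Holwick vs Ostley: Ostley, 12–9.
Holwick vs Arden: Holwick, 12–9.
Granton vs Selby: Granton is ranked higher on 8+3+3+1+1 = 16 ballots, Selby on 5. Granton wins 16–5.
Granton vs Marwick: Granton is ranked higher on 8+3+3+1+1 = 16 ballots, Marwick on 5. Granton wins 16–5.
Granton vs Ostley: Granton preferred on 5+3+1+1 = 10 ballots; Ostley wins 11–10.
Granton vs Arden: Arden wins 13–8.
Selby vs Marwick: Selby is ranked higher on 5+3 = 8 ballots, Marwick on 13. Marwick wins 13–8.
Selby–Ostley: Ostley 12–9.
Selby vs Arden: Arden wins 13–8.
Marwick vs Ostley: Ostley, 12–9.
Marwick vs Arden: Arden wins 12–9.
Ostley–Arden: Arden 17–4.
Selby is beaten in every head-to-head and is the Condorcet loser.

Selby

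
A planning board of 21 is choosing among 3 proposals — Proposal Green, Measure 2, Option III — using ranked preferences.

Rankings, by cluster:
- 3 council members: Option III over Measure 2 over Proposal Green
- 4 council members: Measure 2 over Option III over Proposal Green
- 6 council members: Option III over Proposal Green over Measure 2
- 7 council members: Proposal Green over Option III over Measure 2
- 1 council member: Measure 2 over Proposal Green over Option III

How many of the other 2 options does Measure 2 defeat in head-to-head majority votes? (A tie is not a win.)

Measure 2 against each rival (21 council members):
Measure 2 vs Proposal Green: 3+4+1 = 8 for Measure 2, 13 for Proposal Green — Proposal Green by 13–8.
Measure 2 vs Option III: 5 to 16, Option III.
Measure 2 beats no one; loses to Proposal Green, Option III — 0 pairwise wins.

0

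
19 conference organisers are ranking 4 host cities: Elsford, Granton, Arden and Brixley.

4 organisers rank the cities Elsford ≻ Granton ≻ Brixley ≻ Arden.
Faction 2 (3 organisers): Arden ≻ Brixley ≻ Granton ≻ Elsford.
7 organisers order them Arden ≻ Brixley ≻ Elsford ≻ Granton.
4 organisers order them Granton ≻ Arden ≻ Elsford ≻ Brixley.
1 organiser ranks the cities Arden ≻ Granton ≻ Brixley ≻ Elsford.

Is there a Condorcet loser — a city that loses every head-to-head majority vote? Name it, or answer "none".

Granton

Pairwise majorities:
Elsford–Granton: Elsford 11–8.
Elsford vs Arden: Elsford preferred on 4 ballots; Arden wins 15–4.
Elsford vs Brixley: Elsford preferred on 4+4 = 8 ballots; Brixley wins 11–8.
Granton vs Arden: Granton is ranked higher on 4+4 = 8 ballots, Arden on 11. Arden wins 11–8.
Granton vs Brixley: Granton preferred on 4+4+1 = 9 ballots; Brixley wins 10–9.
Arden vs Brixley: Arden is ranked higher on 3+7+4+1 = 15 ballots, Brixley on 4. Arden wins 15–4.
Only Granton has no wins; Granton is the Condorcet loser.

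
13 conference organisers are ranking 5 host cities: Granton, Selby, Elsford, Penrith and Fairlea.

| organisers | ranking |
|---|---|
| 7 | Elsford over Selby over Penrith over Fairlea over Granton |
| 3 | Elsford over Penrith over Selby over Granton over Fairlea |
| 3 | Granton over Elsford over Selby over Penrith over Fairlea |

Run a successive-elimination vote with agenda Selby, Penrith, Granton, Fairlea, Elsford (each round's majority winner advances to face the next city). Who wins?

Elsford

Round 1: Selby vs Penrith — 10–3, Selby advances.
Round 2: Selby vs Granton — 10–3, Selby advances.
Round 3: Selby vs Fairlea — 13–0, Selby advances.
Round 4: Selby vs Elsford — 0–13, Elsford advances.
Elsford survives the agenda.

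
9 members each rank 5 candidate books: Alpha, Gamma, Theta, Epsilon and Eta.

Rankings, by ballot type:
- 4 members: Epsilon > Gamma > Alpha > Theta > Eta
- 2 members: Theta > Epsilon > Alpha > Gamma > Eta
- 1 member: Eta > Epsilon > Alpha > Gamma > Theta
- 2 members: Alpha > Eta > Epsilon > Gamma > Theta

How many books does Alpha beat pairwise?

3

Alpha against each rival (9 members):
Alpha vs Gamma: Alpha wins 5–4.
Alpha vs Theta: Alpha, 7–2.
Alpha vs Epsilon: 2 to 7, Epsilon.
Alpha–Eta: Alpha 8–1.
Alpha beats Gamma, Theta, Eta; loses to Epsilon — 3 pairwise wins.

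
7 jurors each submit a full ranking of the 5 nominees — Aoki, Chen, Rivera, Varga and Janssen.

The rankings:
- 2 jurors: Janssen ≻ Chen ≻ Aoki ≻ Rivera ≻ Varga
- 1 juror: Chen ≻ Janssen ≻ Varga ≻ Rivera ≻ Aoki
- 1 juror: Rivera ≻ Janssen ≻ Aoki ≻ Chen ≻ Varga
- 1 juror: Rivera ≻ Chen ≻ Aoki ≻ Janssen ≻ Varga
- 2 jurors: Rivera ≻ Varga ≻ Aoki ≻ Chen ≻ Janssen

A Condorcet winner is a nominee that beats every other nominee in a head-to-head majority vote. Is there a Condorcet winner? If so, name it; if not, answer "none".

Rivera

Head-to-head results (7 jurors):
Aoki vs Chen: Chen, 4–3.
Aoki vs Rivera: Rivera, 5–2.
Aoki vs Varga: Aoki, 4–3.
Aoki vs Janssen: Janssen, 4–3.
Chen vs Rivera: Rivera wins 4–3.
Chen vs Varga: Chen wins 5–2.
Chen vs Janssen: Chen wins 4–3.
Rivera–Varga: Rivera 6–1.
Rivera vs Janssen: Rivera, 4–3.
Varga–Janssen: Janssen 5–2.
Rivera beats each of Aoki, Chen, Varga, Janssen — Rivera is the Condorcet winner.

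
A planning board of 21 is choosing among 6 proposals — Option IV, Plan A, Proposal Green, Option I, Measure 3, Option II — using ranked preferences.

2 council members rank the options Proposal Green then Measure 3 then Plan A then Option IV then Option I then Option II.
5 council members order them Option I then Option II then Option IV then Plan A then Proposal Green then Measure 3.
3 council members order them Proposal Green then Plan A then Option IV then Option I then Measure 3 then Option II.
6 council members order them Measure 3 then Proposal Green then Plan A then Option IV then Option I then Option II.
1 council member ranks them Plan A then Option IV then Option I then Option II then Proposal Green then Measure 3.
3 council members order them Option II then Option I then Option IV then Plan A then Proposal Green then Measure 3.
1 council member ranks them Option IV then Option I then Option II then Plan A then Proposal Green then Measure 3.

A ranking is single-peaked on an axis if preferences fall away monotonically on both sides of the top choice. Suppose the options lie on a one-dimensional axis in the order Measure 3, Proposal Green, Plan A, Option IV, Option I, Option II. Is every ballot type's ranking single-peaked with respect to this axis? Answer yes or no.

yes

Axis positions: Measure 3=1, Proposal Green=2, Plan A=3, Option IV=4, Option I=5, Option II=6.
Ballot type 1 (peak Proposal Green at position 2): ranking walks positions 2-1-3-4-5-6, expanding outward from the peak — single-peaked.
Ballot type 2 (peak Option I at position 5): ranking walks positions 5-6-4-3-2-1, expanding outward from the peak — single-peaked.
Ballot type 3 (peak Proposal Green at position 2): ranking walks positions 2-3-4-5-1-6, expanding outward from the peak — single-peaked.
Ballot type 4 (peak Measure 3 at position 1): ranking walks positions 1-2-3-4-5-6, expanding outward from the peak — single-peaked.
Ballot type 5 (peak Plan A at position 3): ranking walks positions 3-4-5-6-2-1, expanding outward from the peak — single-peaked.
Ballot type 6 (peak Option II at position 6): ranking walks positions 6-5-4-3-2-1, expanding outward from the peak — single-peaked.
Ballot type 7 (peak Option IV at position 4): ranking walks positions 4-5-6-3-2-1, expanding outward from the peak — single-peaked.
Every ranking is single-peaked on this axis.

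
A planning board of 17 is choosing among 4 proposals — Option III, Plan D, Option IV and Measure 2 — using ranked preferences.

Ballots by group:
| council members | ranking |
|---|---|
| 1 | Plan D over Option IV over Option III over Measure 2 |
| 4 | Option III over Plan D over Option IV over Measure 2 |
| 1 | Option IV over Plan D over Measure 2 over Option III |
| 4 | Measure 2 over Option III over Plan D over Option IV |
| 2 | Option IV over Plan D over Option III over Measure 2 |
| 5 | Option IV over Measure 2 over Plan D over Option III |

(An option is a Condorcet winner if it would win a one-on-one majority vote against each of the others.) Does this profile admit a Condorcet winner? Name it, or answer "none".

Head-to-head results (17 council members):
Option III vs Plan D: 8 to 9, Plan D.
Option III vs Option IV: 4+4 = 8 for Option III, 9 for Option IV — Option IV by 9–8.
Option III vs Measure 2: Option III is ranked higher on 1+4+2 = 7 ballots, Measure 2 on 10. Measure 2 wins 10–7.
Plan D vs Option IV: 9 to 8, Plan D.
Plan D vs Measure 2: Plan D preferred on 1+4+1+2 = 8 ballots; Measure 2 wins 9–8.
Option IV vs Measure 2: Option IV preferred on 1+4+1+2+5 = 13 ballots; Option IV wins 13–4.
No option is unbeaten: Option III loses to Plan D; Plan D loses to Measure 2; Option IV loses to Plan D; Measure 2 loses to Option IV. In particular Plan D beats Option IV beats Measure 2 beats Plan D is a majority cycle — no Condorcet winner exists.

none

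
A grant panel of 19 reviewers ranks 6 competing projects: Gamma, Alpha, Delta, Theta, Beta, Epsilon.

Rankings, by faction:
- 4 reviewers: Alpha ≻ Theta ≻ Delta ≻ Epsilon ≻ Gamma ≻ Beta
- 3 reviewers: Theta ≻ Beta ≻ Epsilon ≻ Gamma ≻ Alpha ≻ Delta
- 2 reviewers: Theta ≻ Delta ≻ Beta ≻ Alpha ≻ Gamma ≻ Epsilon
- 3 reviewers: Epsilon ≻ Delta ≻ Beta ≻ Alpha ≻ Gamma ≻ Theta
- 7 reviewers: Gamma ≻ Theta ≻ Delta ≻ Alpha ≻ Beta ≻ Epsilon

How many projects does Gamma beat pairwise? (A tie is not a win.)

4

Gamma against each rival (19 reviewers):
Gamma–Alpha: Gamma 10–9.
Gamma vs Delta: 10 to 9, Gamma.
Gamma vs Theta: Gamma preferred on 3+7 = 10 ballots; Gamma wins 10–9.
Gamma vs Beta: Gamma, 11–8.
Gamma vs Epsilon: Gamma preferred on 2+7 = 9 ballots; Epsilon wins 10–9.
Gamma beats Alpha, Delta, Theta, Beta; loses to Epsilon — 4 pairwise wins.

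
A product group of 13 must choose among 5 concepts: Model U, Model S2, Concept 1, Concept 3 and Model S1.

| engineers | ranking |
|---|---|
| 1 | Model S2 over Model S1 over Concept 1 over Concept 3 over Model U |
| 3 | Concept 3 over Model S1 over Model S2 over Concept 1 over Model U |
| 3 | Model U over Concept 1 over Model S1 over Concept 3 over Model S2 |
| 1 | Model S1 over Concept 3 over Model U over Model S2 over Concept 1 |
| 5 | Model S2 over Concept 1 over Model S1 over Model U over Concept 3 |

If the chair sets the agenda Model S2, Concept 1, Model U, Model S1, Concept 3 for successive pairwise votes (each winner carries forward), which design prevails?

Round 1: Model S2 vs Concept 1 — 10–3, Model S2 advances.
Round 2: Model S2 vs Model U — 9–4, Model S2 advances.
Round 3: Model S2 vs Model S1 — 6–7, Model S1 advances.
Round 4: Model S1 vs Concept 3 — 10–3, Model S1 advances.
Model S1 survives the agenda.

Model S1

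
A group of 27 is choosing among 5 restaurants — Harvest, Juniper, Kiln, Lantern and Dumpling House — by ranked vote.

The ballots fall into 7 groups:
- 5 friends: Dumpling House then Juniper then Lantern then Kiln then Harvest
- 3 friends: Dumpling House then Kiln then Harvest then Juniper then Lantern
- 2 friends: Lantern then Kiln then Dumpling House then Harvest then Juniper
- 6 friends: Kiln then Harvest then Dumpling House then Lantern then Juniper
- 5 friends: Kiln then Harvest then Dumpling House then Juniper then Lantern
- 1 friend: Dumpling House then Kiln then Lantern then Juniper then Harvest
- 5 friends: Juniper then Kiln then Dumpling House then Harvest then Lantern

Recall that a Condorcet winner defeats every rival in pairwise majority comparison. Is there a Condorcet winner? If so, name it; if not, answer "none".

Kiln

Pairwise majorities:
Harvest vs Juniper: Harvest wins 16–11.
Harvest vs Kiln: Harvest is ranked higher on 0 ballots, Kiln on 27. Kiln wins 27–0.
Harvest–Lantern: Harvest 19–8.
Harvest vs Dumpling House: Harvest preferred on 6+5 = 11 ballots; Dumpling House wins 16–11.
Juniper vs Kiln: Juniper is ranked higher on 5+5 = 10 ballots, Kiln on 17. Kiln wins 17–10.
Juniper–Lantern: Juniper 18–9.
Juniper vs Dumpling House: Juniper is ranked higher on 5 ballots, Dumpling House on 22. Dumpling House wins 22–5.
Kiln vs Lantern: Kiln, 20–7.
Kiln vs Dumpling House: Kiln wins 18–9.
Lantern vs Dumpling House: Dumpling House, 25–2.
Only Kiln has no losses; Kiln is the Condorcet winner.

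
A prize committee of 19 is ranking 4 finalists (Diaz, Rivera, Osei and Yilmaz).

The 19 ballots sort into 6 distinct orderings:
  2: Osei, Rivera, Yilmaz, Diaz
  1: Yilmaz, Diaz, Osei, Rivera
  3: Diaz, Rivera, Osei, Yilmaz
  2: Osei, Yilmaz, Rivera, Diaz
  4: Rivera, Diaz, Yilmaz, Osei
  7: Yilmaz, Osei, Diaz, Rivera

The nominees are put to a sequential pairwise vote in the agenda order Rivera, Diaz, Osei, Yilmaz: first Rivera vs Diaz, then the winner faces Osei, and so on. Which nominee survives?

Round 1: Rivera vs Diaz — 8–11, Diaz advances.
Round 2: Diaz vs Osei — 8–11, Osei advances.
Round 3: Osei vs Yilmaz — 7–12, Yilmaz advances.
Yilmaz survives the agenda.

Yilmaz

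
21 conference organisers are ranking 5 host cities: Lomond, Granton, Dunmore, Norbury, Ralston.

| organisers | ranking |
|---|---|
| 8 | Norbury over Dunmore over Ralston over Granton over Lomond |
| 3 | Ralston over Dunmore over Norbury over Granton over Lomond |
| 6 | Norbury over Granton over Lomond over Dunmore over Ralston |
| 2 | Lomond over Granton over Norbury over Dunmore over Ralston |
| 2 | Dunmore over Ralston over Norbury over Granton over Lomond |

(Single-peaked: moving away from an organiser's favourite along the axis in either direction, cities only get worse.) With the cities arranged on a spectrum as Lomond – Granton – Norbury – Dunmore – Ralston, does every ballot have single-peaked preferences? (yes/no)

Axis positions: Lomond=1, Granton=2, Norbury=3, Dunmore=4, Ralston=5.
Group 1 (peak Norbury at position 3): ranking walks positions 3-4-5-2-1, expanding outward from the peak — single-peaked.
Group 2 (peak Ralston at position 5): ranking walks positions 5-4-3-2-1, expanding outward from the peak — single-peaked.
Group 3 (peak Norbury at position 3): ranking walks positions 3-2-1-4-5, expanding outward from the peak — single-peaked.
Group 4 (peak Lomond at position 1): ranking walks positions 1-2-3-4-5, expanding outward from the peak — single-peaked.
Group 5 (peak Dunmore at position 4): ranking walks positions 4-5-3-2-1, expanding outward from the peak — single-peaked.
Every ranking is single-peaked on this axis.

yes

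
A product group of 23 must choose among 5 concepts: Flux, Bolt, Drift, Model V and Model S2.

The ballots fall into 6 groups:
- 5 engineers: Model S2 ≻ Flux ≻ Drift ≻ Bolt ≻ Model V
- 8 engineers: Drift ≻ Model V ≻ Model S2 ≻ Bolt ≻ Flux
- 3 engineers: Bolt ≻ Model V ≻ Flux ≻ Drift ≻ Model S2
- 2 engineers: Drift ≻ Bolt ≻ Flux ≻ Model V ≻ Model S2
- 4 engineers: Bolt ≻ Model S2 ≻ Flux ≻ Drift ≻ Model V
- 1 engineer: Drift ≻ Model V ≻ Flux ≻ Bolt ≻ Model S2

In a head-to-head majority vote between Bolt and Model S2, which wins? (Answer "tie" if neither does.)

Model S2

Ballots ranking Bolt above Model S2: 3 + 2 + 4 + 1 = 10.
Ballots ranking Model S2 above Bolt: 23 − 10 = 13.
Model S2 wins the head-to-head 13–10.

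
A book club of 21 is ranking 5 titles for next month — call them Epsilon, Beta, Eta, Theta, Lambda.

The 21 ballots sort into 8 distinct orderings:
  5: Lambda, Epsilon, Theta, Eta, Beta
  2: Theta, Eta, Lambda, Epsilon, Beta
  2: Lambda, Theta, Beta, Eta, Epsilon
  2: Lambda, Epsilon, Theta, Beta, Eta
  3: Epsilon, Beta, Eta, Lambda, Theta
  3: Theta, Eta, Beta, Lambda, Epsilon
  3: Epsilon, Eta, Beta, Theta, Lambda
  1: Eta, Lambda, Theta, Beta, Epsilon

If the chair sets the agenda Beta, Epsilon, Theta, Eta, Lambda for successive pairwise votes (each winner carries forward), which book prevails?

Lambda

Round 1: Beta vs Epsilon — 6–15, Epsilon advances.
Round 2: Epsilon vs Theta — 13–8, Epsilon advances.
Round 3: Epsilon vs Eta — 13–8, Epsilon advances.
Round 4: Epsilon vs Lambda — 6–15, Lambda advances.
The agenda winner is Lambda.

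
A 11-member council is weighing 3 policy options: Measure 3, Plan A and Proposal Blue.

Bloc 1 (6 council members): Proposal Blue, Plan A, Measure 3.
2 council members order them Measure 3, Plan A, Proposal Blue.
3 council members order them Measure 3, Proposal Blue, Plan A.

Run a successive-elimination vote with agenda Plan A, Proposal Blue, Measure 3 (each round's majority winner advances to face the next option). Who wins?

Proposal Blue

Round 1: Plan A vs Proposal Blue — 2–9, Proposal Blue advances.
Round 2: Proposal Blue vs Measure 3 — 6–5, Proposal Blue advances.
Proposal Blue survives the agenda.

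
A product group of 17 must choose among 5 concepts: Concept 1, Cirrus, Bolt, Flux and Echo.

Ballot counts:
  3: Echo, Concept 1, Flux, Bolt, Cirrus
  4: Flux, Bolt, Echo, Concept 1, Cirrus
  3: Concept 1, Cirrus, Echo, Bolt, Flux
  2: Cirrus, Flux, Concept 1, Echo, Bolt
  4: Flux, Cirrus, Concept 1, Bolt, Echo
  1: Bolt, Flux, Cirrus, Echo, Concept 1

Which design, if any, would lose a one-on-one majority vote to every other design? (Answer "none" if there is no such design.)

Echo

Pairwise majorities:
Concept 1 vs Cirrus: Concept 1 is ranked higher on 3+4+3 = 10 ballots, Cirrus on 7. Concept 1 wins 10–7.
Concept 1 vs Bolt: Concept 1, 12–5.
Concept 1 vs Flux: 3+3 = 6 for Concept 1, 11 for Flux — Flux by 11–6.
Concept 1 vs Echo: Concept 1 wins 9–8.
Cirrus vs Bolt: 3+2+4 = 9 for Cirrus, 8 for Bolt — Cirrus by 9–8.
Cirrus vs Flux: Flux wins 12–5.
Cirrus–Echo: Cirrus 10–7.
Bolt vs Flux: 3+1 = 4 for Bolt, 13 for Flux — Flux by 13–4.
Bolt vs Echo: Bolt wins 9–8.
Flux vs Echo: Flux is ranked higher on 4+2+4+1 = 11 ballots, Echo on 6. Flux wins 11–6.
Echo loses to every other design — it is the Condorcet loser.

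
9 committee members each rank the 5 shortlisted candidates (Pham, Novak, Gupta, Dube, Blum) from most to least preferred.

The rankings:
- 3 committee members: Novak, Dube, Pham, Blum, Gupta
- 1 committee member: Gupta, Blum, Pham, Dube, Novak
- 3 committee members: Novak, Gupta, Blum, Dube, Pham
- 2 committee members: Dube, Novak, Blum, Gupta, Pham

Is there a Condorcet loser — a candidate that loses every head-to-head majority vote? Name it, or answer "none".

Pairwise majorities:
Pham vs Novak: Novak wins 8–1.
Pham vs Gupta: Gupta wins 6–3.
Pham vs Dube: 1 for Pham, 8 for Dube — Dube by 8–1.
Pham vs Blum: Blum wins 6–3.
Novak vs Gupta: 3+3+2 = 8 for Novak, 1 for Gupta — Novak by 8–1.
Novak vs Dube: Novak wins 6–3.
Novak vs Blum: Novak is ranked higher on 3+3+2 = 8 ballots, Blum on 1. Novak wins 8–1.
Gupta vs Dube: Dube wins 5–4.
Gupta vs Blum: Blum, 5–4.
Dube–Blum: Dube 5–4.
Pham is beaten in every head-to-head and is the Condorcet loser.

Pham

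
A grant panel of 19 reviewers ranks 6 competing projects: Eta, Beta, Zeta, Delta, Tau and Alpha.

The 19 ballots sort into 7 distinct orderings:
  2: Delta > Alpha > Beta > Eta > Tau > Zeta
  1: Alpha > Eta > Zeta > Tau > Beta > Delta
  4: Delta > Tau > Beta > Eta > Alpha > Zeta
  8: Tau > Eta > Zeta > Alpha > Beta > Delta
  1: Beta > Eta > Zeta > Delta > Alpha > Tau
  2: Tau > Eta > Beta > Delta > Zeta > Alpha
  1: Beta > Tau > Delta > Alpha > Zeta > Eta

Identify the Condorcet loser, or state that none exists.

Head-to-head results (19 reviewers):
Eta vs Beta: Eta wins 11–8.
Eta vs Zeta: Eta is ranked higher on 2+1+4+8+1+2 = 18 ballots, Zeta on 1. Eta wins 18–1.
Eta–Delta: Eta 12–7.
Eta vs Tau: 4 to 15, Tau.
Eta vs Alpha: 4+8+1+2 = 15 for Eta, 4 for Alpha — Eta by 15–4.
Beta vs Zeta: Beta wins 10–9.
Beta vs Delta: Beta preferred on 1+8+1+2+1 = 13 ballots; Beta wins 13–6.
Beta vs Tau: Beta is ranked higher on 2+1+1 = 4 ballots, Tau on 15. Tau wins 15–4.
Beta vs Alpha: Beta preferred on 4+1+2+1 = 8 ballots; Alpha wins 11–8.
Zeta vs Delta: Zeta, 10–9.
Zeta vs Tau: Tau, 17–2.
Zeta vs Alpha: 8+1+2 = 11 for Zeta, 8 for Alpha — Zeta by 11–8.
Delta vs Tau: Delta preferred on 2+4+1 = 7 ballots; Tau wins 12–7.
Delta vs Alpha: Delta wins 10–9.
Tau vs Alpha: Tau is ranked higher on 4+8+2+1 = 15 ballots, Alpha on 4. Tau wins 15–4.
Each project has at least one pairwise win (Eta beats Beta; Beta beats Zeta; Zeta beats Delta; Delta beats Alpha; Tau beats Eta; Alpha beats Beta) — no Condorcet loser.

none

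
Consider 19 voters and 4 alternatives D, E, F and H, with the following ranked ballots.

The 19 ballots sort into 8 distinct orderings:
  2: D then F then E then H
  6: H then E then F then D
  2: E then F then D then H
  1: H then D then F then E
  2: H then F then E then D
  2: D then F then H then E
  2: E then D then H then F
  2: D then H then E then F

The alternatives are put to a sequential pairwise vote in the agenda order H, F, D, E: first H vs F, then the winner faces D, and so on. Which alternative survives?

E

Round 1: H vs F — 13–6, H advances.
Round 2: H vs D — 9–10, D advances.
Round 3: D vs E — 7–12, E advances.
E survives the agenda.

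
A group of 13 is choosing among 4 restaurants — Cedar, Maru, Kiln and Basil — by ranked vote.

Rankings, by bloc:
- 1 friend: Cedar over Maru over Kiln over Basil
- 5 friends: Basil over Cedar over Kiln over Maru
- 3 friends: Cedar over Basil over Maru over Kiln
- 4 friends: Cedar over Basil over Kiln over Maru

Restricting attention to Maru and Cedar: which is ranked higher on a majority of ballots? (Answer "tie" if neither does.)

Cedar

No ballot ranks Maru above Cedar: 0.
Ballots ranking Cedar above Maru: 13 − 0 = 13.
Cedar wins the head-to-head 13–0.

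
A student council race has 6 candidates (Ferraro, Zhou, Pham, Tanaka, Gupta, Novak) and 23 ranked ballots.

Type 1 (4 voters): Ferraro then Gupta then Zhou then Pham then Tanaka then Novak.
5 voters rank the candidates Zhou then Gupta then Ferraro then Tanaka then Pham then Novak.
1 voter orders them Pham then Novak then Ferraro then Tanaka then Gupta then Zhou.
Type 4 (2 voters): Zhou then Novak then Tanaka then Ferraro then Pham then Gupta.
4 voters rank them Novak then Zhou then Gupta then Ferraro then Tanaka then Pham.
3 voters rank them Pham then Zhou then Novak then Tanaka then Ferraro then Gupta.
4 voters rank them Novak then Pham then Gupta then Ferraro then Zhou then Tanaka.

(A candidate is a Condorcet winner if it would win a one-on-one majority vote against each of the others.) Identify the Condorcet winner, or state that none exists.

Zhou

Head-to-head results (23 voters):
Ferraro vs Zhou: Ferraro preferred on 4+1+4 = 9 ballots; Zhou wins 14–9.
Ferraro vs Pham: 4+5+2+4 = 15 for Ferraro, 8 for Pham — Ferraro by 15–8.
Ferraro vs Tanaka: Ferraro preferred on 4+5+1+4+4 = 18 ballots; Ferraro wins 18–5.
Ferraro vs Gupta: 4+1+2+3 = 10 for Ferraro, 13 for Gupta — Gupta by 13–10.
Ferraro vs Novak: 9 to 14, Novak.
Zhou vs Pham: 15 to 8, Zhou.
Zhou vs Tanaka: 4+5+2+4+3+4 = 22 for Zhou, 1 for Tanaka — Zhou by 22–1.
Zhou vs Gupta: 5+2+4+3 = 14 for Zhou, 9 for Gupta — Zhou by 14–9.
Zhou vs Novak: 4+5+2+3 = 14 for Zhou, 9 for Novak — Zhou by 14–9.
Pham vs Tanaka: 4+1+3+4 = 12 for Pham, 11 for Tanaka — Pham by 12–11.
Pham vs Gupta: Pham preferred on 1+2+3+4 = 10 ballots; Gupta wins 13–10.
Pham vs Novak: 4+5+1+3 = 13 for Pham, 10 for Novak — Pham by 13–10.
Tanaka vs Gupta: 6 to 17, Gupta.
Tanaka vs Novak: Tanaka preferred on 4+5 = 9 ballots; Novak wins 14–9.
Gupta vs Novak: Gupta is ranked higher on 4+5 = 9 ballots, Novak on 14. Novak wins 14–9.
Zhou beats each of Ferraro, Pham, Tanaka, Gupta, Novak — Zhou is the Condorcet winner.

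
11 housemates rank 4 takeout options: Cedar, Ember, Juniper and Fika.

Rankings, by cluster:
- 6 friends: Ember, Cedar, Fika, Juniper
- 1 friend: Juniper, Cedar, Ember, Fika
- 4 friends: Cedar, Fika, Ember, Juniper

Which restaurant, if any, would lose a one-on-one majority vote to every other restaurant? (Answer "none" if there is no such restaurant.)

Head-to-head results (11 friends):
Cedar vs Ember: 5 to 6, Ember.
Cedar vs Juniper: Cedar, 10–1.
Cedar vs Fika: Cedar, 11–0.
Ember–Juniper: Ember 10–1.
Ember vs Fika: Ember, 7–4.
Juniper–Fika: Fika 10–1.
Only Juniper has no wins; Juniper is the Condorcet loser.

Juniper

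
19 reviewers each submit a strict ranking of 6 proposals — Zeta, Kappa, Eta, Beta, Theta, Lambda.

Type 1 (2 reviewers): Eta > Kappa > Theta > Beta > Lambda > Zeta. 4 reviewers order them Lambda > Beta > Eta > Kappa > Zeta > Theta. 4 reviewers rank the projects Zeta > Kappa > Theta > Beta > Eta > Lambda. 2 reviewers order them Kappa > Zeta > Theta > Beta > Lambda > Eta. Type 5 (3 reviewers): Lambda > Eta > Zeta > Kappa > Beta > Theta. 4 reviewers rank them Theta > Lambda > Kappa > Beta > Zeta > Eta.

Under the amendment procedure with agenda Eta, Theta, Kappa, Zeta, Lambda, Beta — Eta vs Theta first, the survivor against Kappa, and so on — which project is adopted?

Round 1: Eta vs Theta — 9–10, Theta advances.
Round 2: Theta vs Kappa — 4–15, Kappa advances.
Round 3: Kappa vs Zeta — 12–7, Kappa advances.
Round 4: Kappa vs Lambda — 8–11, Lambda advances.
Round 5: Lambda vs Beta — 11–8, Lambda advances.
The agenda winner is Lambda.

Lambda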